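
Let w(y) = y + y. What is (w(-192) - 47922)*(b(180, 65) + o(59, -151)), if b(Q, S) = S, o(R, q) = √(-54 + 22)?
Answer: -3139890 - 193224*I*√2 ≈ -3.1399e+6 - 2.7326e+5*I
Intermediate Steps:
o(R, q) = 4*I*√2 (o(R, q) = √(-32) = 4*I*√2)
w(y) = 2*y
(w(-192) - 47922)*(b(180, 65) + o(59, -151)) = (2*(-192) - 47922)*(65 + 4*I*√2) = (-384 - 47922)*(65 + 4*I*√2) = -48306*(65 + 4*I*√2) = -3139890 - 193224*I*√2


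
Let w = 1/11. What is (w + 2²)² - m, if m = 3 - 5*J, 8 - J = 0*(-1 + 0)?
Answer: 6502/121 ≈ 53.736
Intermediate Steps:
w = 1/11 ≈ 0.090909
J = 8 (J = 8 - 0*(-1 + 0) = 8 - 0*(-1) = 8 - 1*0 = 8 + 0 = 8)
m = -37 (m = 3 - 5*8 = 3 - 40 = -37)
(w + 2²)² - m = (1/11 + 2²)² - 1*(-37) = (1/11 + 4)² + 37 = (45/11)² + 37 = 2025/121 + 37 = 6502/121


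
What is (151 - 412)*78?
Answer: -20358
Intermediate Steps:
(151 - 412)*78 = -261*78 = -20358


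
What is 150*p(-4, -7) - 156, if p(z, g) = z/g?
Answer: -492/7 ≈ -70.286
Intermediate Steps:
150*p(-4, -7) - 156 = 150*(-4/(-7)) - 156 = 150*(-4*(-⅐)) - 156 = 150*(4/7) - 156 = 600/7 - 156 = -492/7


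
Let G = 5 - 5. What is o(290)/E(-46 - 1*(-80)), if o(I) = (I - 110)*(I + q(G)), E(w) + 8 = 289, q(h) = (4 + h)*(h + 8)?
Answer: 57960/281 ≈ 206.26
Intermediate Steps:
G = 0
q(h) = (4 + h)*(8 + h)
E(w) = 281 (E(w) = -8 + 289 = 281)
o(I) = (-110 + I)*(32 + I) (o(I) = (I - 110)*(I + (32 + 0**2 + 12*0)) = (-110 + I)*(I + (32 + 0 + 0)) = (-110 + I)*(I + 32) = (-110 + I)*(32 + I))
o(290)/E(-46 - 1*(-80)) = (-3520 + 290**2 - 78*290)/281 = (-3520 + 84100 - 22620)*(1/281) = 57960*(1/281) = 57960/281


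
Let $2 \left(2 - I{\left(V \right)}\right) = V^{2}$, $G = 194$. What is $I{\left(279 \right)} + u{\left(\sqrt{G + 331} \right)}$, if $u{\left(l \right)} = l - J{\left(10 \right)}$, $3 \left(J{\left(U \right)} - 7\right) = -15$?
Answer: $- \frac{77841}{2} + 5 \sqrt{21} \approx -38898.0$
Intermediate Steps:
$J{\left(U \right)} = 2$ ($J{\left(U \right)} = 7 + \frac{1}{3} \left(-15\right) = 7 - 5 = 2$)
$u{\left(l \right)} = -2 + l$ ($u{\left(l \right)} = l - 2 = -2 + l$)
$I{\left(V \right)} = 2 - \frac{V^{2}}{2}$
$I{\left(279 \right)} + u{\left(\sqrt{G + 331} \right)} = \left(2 - \frac{279^{2}}{2}\right) - \left(2 - \sqrt{194 + 331}\right) = \left(2 - \frac{77841}{2}\right) - \left(2 - \sqrt{525}\right) = \left(2 - \frac{77841}{2}\right) - \left(2 - 5 \sqrt{21}\right) = - \frac{77837}{2} - \left(2 - 5 \sqrt{21}\right) = - \frac{77841}{2} + 5 \sqrt{21}$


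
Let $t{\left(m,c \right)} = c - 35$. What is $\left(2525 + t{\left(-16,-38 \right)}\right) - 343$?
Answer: $2109$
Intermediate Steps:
$t{\left(m,c \right)} = -35 + c$
$\left(2525 + t{\left(-16,-38 \right)}\right) - 343 = \left(2525 - 73\right) - 343 = 2452 - 343 = 2109$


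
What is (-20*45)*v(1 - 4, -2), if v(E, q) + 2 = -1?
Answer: 2700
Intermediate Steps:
v(E, q) = -3 (v(E, q) = -2 - 1 = -3)
(-20*45)*v(1 - 4, -2) = -20*45*(-3) = -900*(-3) = 2700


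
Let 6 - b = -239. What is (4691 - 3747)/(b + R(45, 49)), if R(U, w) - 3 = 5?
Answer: 944/253 ≈ 3.7312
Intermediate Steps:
b = 245 (b = 6 - 1*(-239) = 6 + 239 = 245)
R(U, w) = 8 (R(U, w) = 3 + 5 = 8)
(4691 - 3747)/(b + R(45, 49)) = (4691 - 3747)/(245 + 8) = 944/253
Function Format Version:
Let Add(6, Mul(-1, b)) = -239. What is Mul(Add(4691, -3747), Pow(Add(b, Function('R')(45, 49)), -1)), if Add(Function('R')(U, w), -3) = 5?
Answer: Rational(944, 253) ≈ 3.7312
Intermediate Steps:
b = 245 (b = Add(6, Mul(-1, -239)) = Add(6, 239) = 245)
Function('R')(U, w) = 8 (Function('R')(U, w) = Add(3, 5) = 8)
Mul(Add(4691, -3747), Pow(Add(b, Function('R')(45, 49)), -1)) = Mul(Add(4691, -3747), Pow(Add(245, 8), -1)) = Mul(944, Pow(253, -1)) = Mul(944, Rational(1, 253)) = Rational(944, 253)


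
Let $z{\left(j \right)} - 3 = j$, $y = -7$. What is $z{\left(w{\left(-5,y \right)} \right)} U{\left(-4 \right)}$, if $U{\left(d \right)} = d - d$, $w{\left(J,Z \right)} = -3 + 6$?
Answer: $0$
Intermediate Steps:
$w{\left(J,Z \right)} = 3$
$z{\left(j \right)} = 3 + j$
$U{\left(d \right)} = 0$
$z{\left(w{\left(-5,y \right)} \right)} U{\left(-4 \right)} = \left(3 + 3\right) 0 = 6 \cdot 0 = 0$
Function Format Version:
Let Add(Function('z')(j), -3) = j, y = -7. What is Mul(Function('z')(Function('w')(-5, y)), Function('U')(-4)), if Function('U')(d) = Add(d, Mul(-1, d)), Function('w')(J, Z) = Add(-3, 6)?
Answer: 0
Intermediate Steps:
Function('w')(J, Z) = 3
Function('z')(j) = Add(3, j)
Function('U')(d) = 0
Mul(Function('z')(Function('w')(-5, y)), Function('U')(-4)) = Mul(Add(3, 3), 0) = Mul(6, 0) = 0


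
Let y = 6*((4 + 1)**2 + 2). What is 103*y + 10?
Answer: 16696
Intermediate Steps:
y = 162 (y = 6*(5**2 + 2) = 6*(25 + 2) = 6*27 = 162)
103*y + 10 = 103*162 + 10 = 16686 + 10 = 16696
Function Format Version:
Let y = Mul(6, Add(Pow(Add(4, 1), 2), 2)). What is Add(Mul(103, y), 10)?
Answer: 16696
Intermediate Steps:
y = 162 (y = Mul(6, Add(Pow(5, 2), 2)) = Mul(6, Add(25, 2)) = Mul(6, 27) = 162)
Add(Mul(103, y), 10) = Add(Mul(103, 162), 10) = Add(16686, 10) = 16696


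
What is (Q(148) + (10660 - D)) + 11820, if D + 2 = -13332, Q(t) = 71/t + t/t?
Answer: 5300691/148 ≈ 35816.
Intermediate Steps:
Q(t) = 1 + 71/t (Q(t) = 71/t + 1 = 1 + 71/t)
D = -13334 (D = -2 - 13332 = -13334)
(Q(148) + (10660 - D)) + 11820 = ((71 + 148)/148 + (10660 - 1*(-13334))) + 11820 = ((1/148)*219 + (10660 + 13334)) + 11820 = (219/148 + 23994) + 11820 = 3551331/148 + 11820 = 5300691/148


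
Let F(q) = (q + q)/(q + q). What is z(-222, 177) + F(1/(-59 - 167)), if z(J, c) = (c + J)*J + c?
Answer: 10168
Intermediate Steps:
z(J, c) = c + J*(J + c) (z(J, c) = (J + c)*J + c = J*(J + c) + c = c + J*(J + c))
F(q) = 1 (F(q) = (2*q)/((2*q)) = (2*q)*(1/(2*q)) = 1)
z(-222, 177) + F(1/(-59 - 167)) = (177 + (-222)² - 222*177) + 1 = (177 + 49284 - 39294) + 1 = 10167 + 1 = 10168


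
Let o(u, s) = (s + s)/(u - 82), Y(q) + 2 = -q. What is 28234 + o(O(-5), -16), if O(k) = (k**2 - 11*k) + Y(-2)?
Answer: 28250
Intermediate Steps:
Y(q) = -2 - q
O(k) = k**2 - 11*k (O(k) = (k**2 - 11*k) + (-2 - 1*(-2)) = (k**2 - 11*k) + (-2 + 2) = (k**2 - 11*k) + 0 = k**2 - 11*k)
o(u, s) = 2*s/(-82 + u) (o(u, s) = (2*s)/(-82 + u) = 2*s/(-82 + u))
28234 + o(O(-5), -16) = 28234 + 2*(-16)/(-82 - 5*(-11 - 5)) = 28234 + 2*(-16)/(-82 - 5*(-16)) = 28234 + 2*(-16)/(-82 + 80) = 28234 + 2*(-16)/(-2) = 28234 + 2*(-16)*(-1/2) = 28234 + 16 = 28250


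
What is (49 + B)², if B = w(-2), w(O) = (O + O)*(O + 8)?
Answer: 625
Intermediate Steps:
w(O) = 2*O*(8 + O) (w(O) = (2*O)*(8 + O) = 2*O*(8 + O))
B = -24 (B = 2*(-2)*(8 - 2) = 2*(-2)*6 = -24)
(49 + B)² = (49 - 24)² = 25² = 625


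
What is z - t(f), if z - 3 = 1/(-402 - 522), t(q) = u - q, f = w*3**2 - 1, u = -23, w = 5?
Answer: 64679/924 ≈ 69.999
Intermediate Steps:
f = 44 (f = 5*3**2 - 1 = 5*9 - 1 = 45 - 1 = 44)
t(q) = -23 - q
z = 2771/924 (z = 3 + 1/(-402 - 522) = 3 + 1/(-924) = 3 - 1/924 = 2771/924 ≈ 2.9989)
z - t(f) = 2771/924 - (-23 - 1*44) = 2771/924 - (-23 - 44) = 2771/924 - 1*(-67) = 2771/924 + 67 = 64679/924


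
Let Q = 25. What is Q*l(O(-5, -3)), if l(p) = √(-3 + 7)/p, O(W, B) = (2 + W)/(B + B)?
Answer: 100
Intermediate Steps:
O(W, B) = (2 + W)/(2*B) (O(W, B) = (2 + W)/((2*B)) = (2 + W)*(1/(2*B)) = (2 + W)/(2*B))
l(p) = 2/p (l(p) = √4/p = 2/p)
Q*l(O(-5, -3)) = 25*(2/(((½)*(2 - 5)/(-3)))) = 25*(2/(((½)*(-⅓)*(-3)))) = 25*(2/(½)) = 25*(2*2) = 25*4 = 100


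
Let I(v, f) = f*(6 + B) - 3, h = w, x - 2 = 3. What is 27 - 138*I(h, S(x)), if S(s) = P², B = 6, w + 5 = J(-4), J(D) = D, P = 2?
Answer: -6183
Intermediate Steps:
x = 5 (x = 2 + 3 = 5)
w = -9 (w = -5 - 4 = -9)
h = -9
S(s) = 4 (S(s) = 2² = 4)
I(v, f) = -3 + 12*f (I(v, f) = f*(6 + 6) - 3 = f*12 - 3 = 12*f - 3 = -3 + 12*f)
27 - 138*I(h, S(x)) = 27 - 138*(-3 + 12*4) = 27 - 138*(-3 + 48) = 27 - 138*45 = 27 - 6210 = -6183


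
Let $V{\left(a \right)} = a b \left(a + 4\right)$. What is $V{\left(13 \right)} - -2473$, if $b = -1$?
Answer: $2252$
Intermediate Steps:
$V{\left(a \right)} = a \left(-4 - a\right)$ ($V{\left(a \right)} = a \left(- (a + 4)\right) = a \left(- (4 + a)\right) = a \left(-4 - a\right)$)
$V{\left(13 \right)} - -2473 = \left(-1\right) 13 \left(4 + 13\right) - -2473 = \left(-1\right) 13 \cdot 17 + 2473 = -221 + 2473 = 2252$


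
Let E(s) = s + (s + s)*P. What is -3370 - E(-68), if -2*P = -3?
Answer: -3098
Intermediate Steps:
P = 3/2 (P = -½*(-3) = 3/2 ≈ 1.5000)
E(s) = 4*s (E(s) = s + (s + s)*(3/2) = s + (2*s)*(3/2) = s + 3*s = 4*s)
-3370 - E(-68) = -3370 - 4*(-68) = -3370 - 1*(-272) = -3370 + 272 = -3098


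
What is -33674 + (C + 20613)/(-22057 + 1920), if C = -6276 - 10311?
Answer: -678097364/20137 ≈ -33674.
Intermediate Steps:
C = -16587
-33674 + (C + 20613)/(-22057 + 1920) = -33674 + (-16587 + 20613)/(-22057 + 1920) = -33674 + 4026/(-20137) = -33674 + 4026*(-1/20137) = -33674 - 4026/20137 = -678097364/20137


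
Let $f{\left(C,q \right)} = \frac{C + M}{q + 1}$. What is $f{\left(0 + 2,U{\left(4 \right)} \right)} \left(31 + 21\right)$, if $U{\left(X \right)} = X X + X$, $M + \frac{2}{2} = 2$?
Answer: $\frac{52}{7} \approx 7.4286$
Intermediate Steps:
$M = 1$ ($M = -1 + 2 = 1$)
$U{\left(X \right)} = X + X^{2}$ ($U{\left(X \right)} = X^{2} + X = X + X^{2}$)
$f{\left(C,q \right)} = \frac{1 + C}{1 + q}$ ($f{\left(C,q \right)} = \frac{C + 1}{q + 1} = \frac{1 + C}{1 + q}$)
$f{\left(0 + 2,U{\left(4 \right)} \right)} \left(31 + 21\right) = \frac{1 + \left(0 + 2\right)}{1 + 4 \left(1 + 4\right)} \left(31 + 21\right) = \frac{1 + 2}{1 + 4 \cdot 5} \cdot 52 = \frac{1}{1 + 20} \cdot 3 \cdot 52 = \frac{1}{21} \cdot 3 \cdot 52 = \frac{1}{7} \cdot 52 = \frac{52}{7}$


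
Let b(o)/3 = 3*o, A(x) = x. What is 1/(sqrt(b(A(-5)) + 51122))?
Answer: sqrt(51077)/51077 ≈ 0.0044247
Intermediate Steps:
b(o) = 9*o (b(o) = 3*(3*o) = 9*o)
1/(sqrt(b(A(-5)) + 51122)) = 1/(sqrt(9*(-5) + 51122)) = 1/(sqrt(-45 + 51122)) = 1/(sqrt(51077)) = sqrt(51077)/51077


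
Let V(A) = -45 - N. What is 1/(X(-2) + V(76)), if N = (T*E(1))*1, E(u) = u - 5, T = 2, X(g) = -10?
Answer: -1/47 ≈ -0.021277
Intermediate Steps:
E(u) = -5 + u
N = -8 (N = (2*(-5 + 1))*1 = (2*(-4))*1 = -8*1 = -8)
V(A) = -37 (V(A) = -45 - 1*(-8) = -45 + 8 = -37)
1/(X(-2) + V(76)) = 1/(-10 - 37) = 1/(-47) = -1/47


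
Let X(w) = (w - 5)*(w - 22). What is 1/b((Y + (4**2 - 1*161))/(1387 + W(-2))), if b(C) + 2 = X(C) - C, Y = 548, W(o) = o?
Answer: 1918225/191702369 ≈ 0.010006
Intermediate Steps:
X(w) = (-22 + w)*(-5 + w) (X(w) = (-5 + w)*(-22 + w) = (-22 + w)*(-5 + w))
b(C) = 108 + C**2 - 28*C (b(C) = -2 + ((110 + C**2 - 27*C) - C) = -2 + (110 + C**2 - 28*C) = 108 + C**2 - 28*C)
1/b((Y + (4**2 - 1*161))/(1387 + W(-2))) = 1/(108 + ((548 + (4**2 - 1*161))/(1387 - 2))**2 - 28*(548 + (4**2 - 1*161))/(1387 - 2)) = 1/(108 + ((548 + (16 - 161))/1385)**2 - 28*(548 + (16 - 161))/1385) = 1/(108 + ((548 - 145)*(1/1385))**2 - 28*(548 - 145)/1385) = 1/(108 + (403*(1/1385))**2 - 11284/1385) = 1/(108 + (403/1385)**2 - 28*403/1385) = 1/(108 + 162409/1918225 - 11284/1385) = 1/(191702369/1918225) = 1918225/191702369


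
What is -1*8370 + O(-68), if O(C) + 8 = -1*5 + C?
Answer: -8451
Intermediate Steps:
O(C) = -13 + C (O(C) = -8 + (-1*5 + C) = -8 + (-5 + C) = -13 + C)
-1*8370 + O(-68) = -1*8370 + (-13 - 68) = -8370 - 81 = -8451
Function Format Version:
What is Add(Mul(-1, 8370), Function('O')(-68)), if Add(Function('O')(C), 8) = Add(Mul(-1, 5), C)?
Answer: -8451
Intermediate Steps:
Function('O')(C) = Add(-13, C) (Function('O')(C) = Add(-8, Add(Mul(-1, 5), C)) = Add(-8, Add(-5, C)) = Add(-13, C))
Add(Mul(-1, 8370), Function('O')(-68)) = Add(Mul(-1, 8370), Add(-13, -68)) = Add(-8370, -81) = -8451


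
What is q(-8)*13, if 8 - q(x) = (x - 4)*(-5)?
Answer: -676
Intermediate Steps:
q(x) = -12 + 5*x (q(x) = 8 - (x - 4)*(-5) = 8 - (-4 + x)*(-5) = 8 - (20 - 5*x) = 8 + (-20 + 5*x) = -12 + 5*x)
q(-8)*13 = (-12 + 5*(-8))*13 = (-12 - 40)*13 = -52*13 = -676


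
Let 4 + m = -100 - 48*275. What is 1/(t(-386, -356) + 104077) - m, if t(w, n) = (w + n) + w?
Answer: 1369633497/102949 ≈ 13304.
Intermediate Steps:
t(w, n) = n + 2*w (t(w, n) = (n + w) + w = n + 2*w)
m = -13304 (m = -4 + (-100 - 48*275) = -4 + (-100 - 13200) = -4 - 13300 = -13304)
1/(t(-386, -356) + 104077) - m = 1/((-356 + 2*(-386)) + 104077) - 1*(-13304) = 1/((-356 - 772) + 104077) + 13304 = 1/(-1128 + 104077) + 13304 = 1/102949 + 13304 = 1369633497/102949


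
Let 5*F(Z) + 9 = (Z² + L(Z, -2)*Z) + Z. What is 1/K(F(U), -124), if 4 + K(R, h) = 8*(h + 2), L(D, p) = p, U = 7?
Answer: -1/980 ≈ -0.0010204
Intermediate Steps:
F(Z) = -9/5 - Z/5 + Z²/5 (F(Z) = -9/5 + ((Z² - 2*Z) + Z)/5 = -9/5 + (Z² - Z)/5 = -9/5 + (-Z/5 + Z²/5) = -9/5 - Z/5 + Z²/5)
K(R, h) = 12 + 8*h (K(R, h) = -4 + 8*(h + 2) = -4 + 8*(2 + h) = -4 + (16 + 8*h) = 12 + 8*h)
1/K(F(U), -124) = 1/(12 + 8*(-124)) = 1/(12 - 992) = 1/(-980) = -1/980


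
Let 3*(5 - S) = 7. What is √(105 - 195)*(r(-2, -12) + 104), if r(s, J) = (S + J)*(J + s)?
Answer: 704*I*√10 ≈ 2226.2*I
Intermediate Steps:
S = 8/3 (S = 5 - ⅓*7 = 5 - 7/3 = 8/3 ≈ 2.6667)
r(s, J) = (8/3 + J)*(J + s)
√(105 - 195)*(r(-2, -12) + 104) = √(105 - 195)*(((-12)² + (8/3)*(-12) + (8/3)*(-2) - 12*(-2)) + 104) = √(-90)*((144 - 32 - 16/3 + 24) + 104) = (3*I*√10)*(392/3 + 104) = (3*I*√10)*(704/3) = 704*I*√10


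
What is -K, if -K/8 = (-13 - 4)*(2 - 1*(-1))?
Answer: -408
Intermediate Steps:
K = 408 (K = -8*(-13 - 4)*(2 - 1*(-1)) = -(-136)*(2 + 1) = -(-136)*3 = -8*(-51) = 408)
-K = -1*408 = -408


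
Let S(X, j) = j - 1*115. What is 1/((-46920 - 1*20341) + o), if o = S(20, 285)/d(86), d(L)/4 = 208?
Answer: -416/27980491 ≈ -1.4868e-5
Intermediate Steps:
d(L) = 832 (d(L) = 4*208 = 832)
S(X, j) = -115 + j (S(X, j) = j - 115 = -115 + j)
o = 85/416 (o = (-115 + 285)/832 = 170*(1/832) = 85/416 ≈ 0.20433)
1/((-46920 - 1*20341) + o) = 1/((-46920 - 1*20341) + 85/416) = 1/((-46920 - 20341) + 85/416) = 1/(-67261 + 85/416) = 1/(-27980491/416) = -416/27980491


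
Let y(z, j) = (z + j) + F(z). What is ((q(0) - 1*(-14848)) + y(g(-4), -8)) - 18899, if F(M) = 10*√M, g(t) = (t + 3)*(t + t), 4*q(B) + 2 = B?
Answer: -8103/2 + 20*√2 ≈ -4023.2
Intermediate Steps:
q(B) = -½ + B/4
g(t) = 2*t*(3 + t) (g(t) = (3 + t)*(2*t) = 2*t*(3 + t))
y(z, j) = j + z + 10*√z (y(z, j) = (z + j) + 10*√z = (j + z) + 10*√z = j + z + 10*√z)
((q(0) - 1*(-14848)) + y(g(-4), -8)) - 18899 = (((-½ + (¼)*0) - 1*(-14848)) + (-8 + 2*(-4)*(3 - 4) + 10*√(2*(-4)*(3 - 4)))) - 18899 = (((-½ + 0) + 14848) + (-8 + 2*(-4)*(-1) + 10*√(2*(-4)*(-1)))) - 18899 = ((-½ + 14848) + (-8 + 8 + 10*√8)) - 18899 = (29695/2 + (-8 + 8 + 10*(2*√2))) - 18899 = (29695/2 + (-8 + 8 + 20*√2)) - 18899 = (29695/2 + 20*√2) - 18899 = -8103/2 + 20*√2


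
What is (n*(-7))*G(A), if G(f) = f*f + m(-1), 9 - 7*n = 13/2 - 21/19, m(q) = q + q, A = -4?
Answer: -959/19 ≈ -50.474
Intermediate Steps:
m(q) = 2*q
n = 137/266 (n = 9/7 - (13/2 - 21/19)/7 = 9/7 - ⅐*205/38 = 9/7 - 205/266 = 137/266 ≈ 0.51504)
G(f) = -2 + f² (G(f) = f*f + 2*(-1) = f² - 2 = -2 + f²)
(n*(-7))*G(A) = ((137/266)*(-7))*(-2 + (-4)²) = -137*(-2 + 16)/38 = -137/38*14 = -959/19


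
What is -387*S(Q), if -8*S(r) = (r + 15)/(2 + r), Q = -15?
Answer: 0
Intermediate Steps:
S(r) = -(15 + r)/(8*(2 + r)) (S(r) = -(r + 15)/(8*(2 + r)) = -(15 + r)/(8*(2 + r)))
-387*S(Q) = -387*(-15 - 1*(-15))/(8*(2 - 15)) = -387*(-15 + 15)/(8*(-13)) = -387*(-1)*0/(8*13) = -387*0 = 0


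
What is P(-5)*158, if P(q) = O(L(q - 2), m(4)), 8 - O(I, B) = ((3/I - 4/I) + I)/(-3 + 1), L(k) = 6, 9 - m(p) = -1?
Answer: 10349/6 ≈ 1724.8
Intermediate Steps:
m(p) = 10 (m(p) = 9 - 1*(-1) = 9 + 1 = 10)
O(I, B) = 8 + I/2 - 1/(2*I) (O(I, B) = 8 - ((3/I - 4/I) + I)/(-3 + 1) = 8 - (-1/I + I)/(-2) = 8 - (I - 1/I)*(-1)/2 = 8 - (1/(2*I) - I/2) = 8 + (I/2 - 1/(2*I)) = 8 + I/2 - 1/(2*I))
P(q) = 131/12 (P(q) = (1/2)*(-1 + 6*(16 + 6))/6 = (1/2)*(1/6)*(-1 + 6*22) = (1/2)*(1/6)*(-1 + 132) = (1/2)*(1/6)*131 = 131/12)
P(-5)*158 = (131/12)*158 = 10349/6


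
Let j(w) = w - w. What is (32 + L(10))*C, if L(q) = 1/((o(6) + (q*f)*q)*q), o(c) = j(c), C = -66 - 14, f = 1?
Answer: -64002/25 ≈ -2560.1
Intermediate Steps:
C = -80
j(w) = 0
o(c) = 0
L(q) = q**(-3) (L(q) = 1/((0 + (q*1)*q)*q) = 1/((0 + q*q)*q) = 1/((0 + q**2)*q) = 1/((q**2)*q) = 1/(q**2*q) = q**(-3))
(32 + L(10))*C = (32 + 10**(-3))*(-80) = (32 + 1/1000)*(-80) = (32001/1000)*(-80) = -64002/25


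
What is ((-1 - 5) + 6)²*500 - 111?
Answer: -111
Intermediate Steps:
((-1 - 5) + 6)²*500 - 111 = (-6 + 6)²*500 - 111 = 0²*500 - 111 = 0*500 - 111 = 0 - 111 = -111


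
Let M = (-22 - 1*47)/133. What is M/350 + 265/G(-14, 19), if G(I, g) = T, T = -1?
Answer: -12335819/46550 ≈ -265.00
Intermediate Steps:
G(I, g) = -1
M = -69/133 (M = (-22 - 47)*(1/133) = -69*1/133 = -69/133 ≈ -0.51880)
M/350 + 265/G(-14, 19) = -69/133/350 + 265/(-1) = -69/133*1/350 + 265*(-1) = -69/46550 - 265 = -12335819/46550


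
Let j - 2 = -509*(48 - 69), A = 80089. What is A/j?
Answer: 80089/10691 ≈ 7.4913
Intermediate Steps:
j = 10691 (j = 2 - 509*(48 - 69) = 2 - 509*(-21) = 2 + 10689 = 10691)
A/j = 80089/10691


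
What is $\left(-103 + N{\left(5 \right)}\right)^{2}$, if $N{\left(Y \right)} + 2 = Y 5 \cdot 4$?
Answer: $25$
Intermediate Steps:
$N{\left(Y \right)} = -2 + 20 Y$ ($N{\left(Y \right)} = -2 + Y 5 \cdot 4 = -2 + 5 Y 4 = -2 + 20 Y$)
$\left(-103 + N{\left(5 \right)}\right)^{2} = \left(-103 + \left(-2 + 20 \cdot 5\right)\right)^{2} = \left(-103 + \left(-2 + 100\right)\right)^{2} = \left(-103 + 98\right)^{2} = \left(-5\right)^{2} = 25$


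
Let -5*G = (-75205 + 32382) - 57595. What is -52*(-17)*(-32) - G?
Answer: -241858/5 ≈ -48372.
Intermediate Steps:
G = 100418/5 (G = -((-75205 + 32382) - 57595)/5 = -(-42823 - 57595)/5 = -1/5*(-100418) = 100418/5 ≈ 20084.)
-52*(-17)*(-32) - G = -52*(-17)*(-32) - 1*100418/5 = 884*(-32) - 100418/5 = -28288 - 100418/5 = -241858/5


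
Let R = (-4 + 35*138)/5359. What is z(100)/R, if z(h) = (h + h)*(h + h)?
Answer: 107180000/2413 ≈ 44418.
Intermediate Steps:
R = 4826/5359 (R = (-4 + 4830)*(1/5359) = 4826*(1/5359) = 4826/5359 ≈ 0.90054)
z(h) = 4*h² (z(h) = (2*h)*(2*h) = 4*h²)
z(100)/R = (4*100²)/(4826/5359) = (4*10000)*(5359/4826) = 40000*(5359/4826) = 107180000/2413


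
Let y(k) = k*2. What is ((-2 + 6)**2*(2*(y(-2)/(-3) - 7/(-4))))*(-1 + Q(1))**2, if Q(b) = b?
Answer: 0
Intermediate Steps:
y(k) = 2*k
((-2 + 6)**2*(2*(y(-2)/(-3) - 7/(-4))))*(-1 + Q(1))**2 = ((-2 + 6)**2*(2*((2*(-2))/(-3) - 7/(-4))))*(-1 + 1)**2 = (4**2*(2*(-4*(-1/3) - 7*(-1/4))))*0**2 = (16*(2*(4/3 + 7/4)))*0 = (16*(2*(37/12)))*0 = (16*(37/6))*0 = (296/3)*0 = 0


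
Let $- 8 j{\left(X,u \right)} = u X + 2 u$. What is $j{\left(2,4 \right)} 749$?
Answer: $-1498$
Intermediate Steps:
$j{\left(X,u \right)} = - \frac{u}{4} - \frac{X u}{8}$ ($j{\left(X,u \right)} = - \frac{u X + 2 u}{8} = - \frac{X u + 2 u}{8} = - \frac{2 u + X u}{8} = - \frac{u}{4} - \frac{X u}{8}$)
$j{\left(2,4 \right)} 749 = \left(- \frac{1}{8}\right) 4 \left(2 + 2\right) 749 = \left(- \frac{1}{8}\right) 4 \cdot 4 \cdot 749 = \left(-2\right) 749 = -1498$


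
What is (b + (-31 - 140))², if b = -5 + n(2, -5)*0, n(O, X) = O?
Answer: 30976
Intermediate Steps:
b = -5 (b = -5 + 2*0 = -5 + 0 = -5)
(b + (-31 - 140))² = (-5 + (-31 - 140))² = (-5 - 171)² = (-176)² = 30976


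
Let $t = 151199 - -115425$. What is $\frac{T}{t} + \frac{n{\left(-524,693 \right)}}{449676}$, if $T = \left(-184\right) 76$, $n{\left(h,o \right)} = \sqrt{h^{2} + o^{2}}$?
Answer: $- \frac{437}{8332} + \frac{5 \sqrt{30193}}{449676} \approx -0.050516$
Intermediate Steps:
$t = 266624$ ($t = 151199 + 115425 = 266624$)
$T = -13984$
$\frac{T}{t} + \frac{n{\left(-524,693 \right)}}{449676} = - \frac{13984}{266624} + \frac{\sqrt{\left(-524\right)^{2} + 693^{2}}}{449676} = \left(-13984\right) \frac{1}{266624} + \sqrt{274576 + 480249} \cdot \frac{1}{449676} = - \frac{437}{8332} + \sqrt{754825} \cdot \frac{1}{449676} = - \frac{437}{8332} + 5 \sqrt{30193} \cdot \frac{1}{449676} = - \frac{437}{8332} + \frac{5 \sqrt{30193}}{449676}$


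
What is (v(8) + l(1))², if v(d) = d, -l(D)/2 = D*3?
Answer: 4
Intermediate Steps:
l(D) = -6*D (l(D) = -2*D*3 = -6*D)
(v(8) + l(1))² = (8 - 6*1)² = (8 - 6)² = 2² = 4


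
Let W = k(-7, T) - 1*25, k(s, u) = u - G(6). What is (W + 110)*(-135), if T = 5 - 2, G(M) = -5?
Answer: -12555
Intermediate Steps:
T = 3
k(s, u) = 5 + u (k(s, u) = u - 1*(-5) = u + 5 = 5 + u)
W = -17 (W = (5 + 3) - 1*25 = 8 - 25 = -17)
(W + 110)*(-135) = (-17 + 110)*(-135) = 93*(-135) = -12555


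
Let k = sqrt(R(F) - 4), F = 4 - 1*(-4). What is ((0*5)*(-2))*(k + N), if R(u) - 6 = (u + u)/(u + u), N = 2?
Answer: 0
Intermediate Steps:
F = 8 (F = 4 + 4 = 8)
R(u) = 7 (R(u) = 6 + (u + u)/(u + u) = 6 + (2*u)/((2*u)) = 6 + (2*u)*(1/(2*u)) = 6 + 1 = 7)
k = sqrt(3) (k = sqrt(7 - 4) = sqrt(3) ≈ 1.7320)
((0*5)*(-2))*(k + N) = ((0*5)*(-2))*(sqrt(3) + 2) = (0*(-2))*(2 + sqrt(3)) = 0*(2 + sqrt(3)) = 0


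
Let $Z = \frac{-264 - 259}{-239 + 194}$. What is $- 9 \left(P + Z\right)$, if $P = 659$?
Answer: $- \frac{30178}{5} \approx -6035.6$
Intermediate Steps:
$Z = \frac{523}{45}$ ($Z = - \frac{523}{-45} = \left(-523\right) \left(- \frac{1}{45}\right) = \frac{523}{45} \approx 11.622$)
$- 9 \left(P + Z\right) = - 9 \left(659 + \frac{523}{45}\right) = \left(-9\right) \frac{30178}{45} = - \frac{30178}{5}$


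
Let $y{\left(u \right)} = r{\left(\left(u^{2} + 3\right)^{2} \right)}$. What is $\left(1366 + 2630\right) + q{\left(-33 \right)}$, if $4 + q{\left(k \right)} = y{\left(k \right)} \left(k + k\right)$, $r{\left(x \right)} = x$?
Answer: $-78698632$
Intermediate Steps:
$y{\left(u \right)} = \left(3 + u^{2}\right)^{2}$ ($y{\left(u \right)} = \left(u^{2} + 3\right)^{2} = \left(3 + u^{2}\right)^{2}$)
$q{\left(k \right)} = -4 + 2 k \left(3 + k^{2}\right)^{2}$ ($q{\left(k \right)} = -4 + \left(3 + k^{2}\right)^{2} \left(k + k\right) = -4 + \left(3 + k^{2}\right)^{2} \cdot 2 k = -4 + 2 k \left(3 + k^{2}\right)^{2}$)
$\left(1366 + 2630\right) + q{\left(-33 \right)} = \left(1366 + 2630\right) + \left(-4 + 2 \left(-33\right) \left(3 + \left(-33\right)^{2}\right)^{2}\right) = 3996 + \left(-4 + 2 \left(-33\right) \left(3 + 1089\right)^{2}\right) = 3996 + \left(-4 + 2 \left(-33\right) 1092^{2}\right) = 3996 + \left(-4 + 2 \left(-33\right) 1192464\right) = 3996 - 78702628 = -78698632$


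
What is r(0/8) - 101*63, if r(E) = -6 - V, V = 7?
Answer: -6376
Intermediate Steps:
r(E) = -13 (r(E) = -6 - 1*7 = -6 - 7 = -13)
r(0/8) - 101*63 = -13 - 101*63 = -13 - 6363 = -6376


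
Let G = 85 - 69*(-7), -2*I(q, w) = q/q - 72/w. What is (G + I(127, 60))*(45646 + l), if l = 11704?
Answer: 32580535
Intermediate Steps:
I(q, w) = -1/2 + 36/w (I(q, w) = -(q/q - 72/w)/2 = -(1 - 72/w)/2 = -1/2 + 36/w)
G = 568 (G = 85 + 483 = 568)
(G + I(127, 60))*(45646 + l) = (568 + (1/2)*(72 - 1*60)/60)*(45646 + 11704) = (568 + (1/2)*(1/60)*(72 - 60))*57350 = (568 + (1/2)*(1/60)*12)*57350 = (568 + 1/10)*57350 = (5681/10)*57350 = 32580535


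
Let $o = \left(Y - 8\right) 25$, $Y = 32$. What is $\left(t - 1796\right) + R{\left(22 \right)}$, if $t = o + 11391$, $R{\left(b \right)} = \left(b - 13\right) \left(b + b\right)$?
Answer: $10591$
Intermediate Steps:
$o = 600$ ($o = \left(32 - 8\right) 25 = 24 \cdot 25 = 600$)
$R{\left(b \right)} = 2 b \left(-13 + b\right)$ ($R{\left(b \right)} = \left(-13 + b\right) 2 b = 2 b \left(-13 + b\right)$)
$t = 11991$ ($t = 600 + 11391 = 11991$)
$\left(t - 1796\right) + R{\left(22 \right)} = \left(11991 - 1796\right) + 2 \cdot 22 \left(-13 + 22\right) = 10195 + 2 \cdot 22 \cdot 9 = 10195 + 396 = 10591$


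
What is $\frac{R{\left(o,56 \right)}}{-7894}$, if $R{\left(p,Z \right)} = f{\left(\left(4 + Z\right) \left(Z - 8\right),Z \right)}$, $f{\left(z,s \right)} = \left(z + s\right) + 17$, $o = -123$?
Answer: $- \frac{2953}{7894} \approx -0.37408$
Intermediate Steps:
$f{\left(z,s \right)} = 17 + s + z$ ($f{\left(z,s \right)} = \left(s + z\right) + 17 = 17 + s + z$)
$R{\left(p,Z \right)} = 17 + Z + \left(-8 + Z\right) \left(4 + Z\right)$ ($R{\left(p,Z \right)} = 17 + Z + \left(4 + Z\right) \left(Z - 8\right) = 17 + Z + \left(4 + Z\right) \left(-8 + Z\right) = 17 + Z + \left(-8 + Z\right) \left(4 + Z\right)$)
$\frac{R{\left(o,56 \right)}}{-7894} = \frac{-15 + 56^{2} - 168}{-7894} = \left(-15 + 3136 - 168\right) \left(- \frac{1}{7894}\right) = 2953 \left(- \frac{1}{7894}\right) = - \frac{2953}{7894}$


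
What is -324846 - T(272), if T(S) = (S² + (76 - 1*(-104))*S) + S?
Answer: -448062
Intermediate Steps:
T(S) = S² + 181*S (T(S) = (S² + (76 + 104)*S) + S = (S² + 180*S) + S = S² + 181*S)
-324846 - T(272) = -324846 - 272*(181 + 272) = -324846 - 272*453 = -324846 - 1*123216 = -324846 - 123216 = -448062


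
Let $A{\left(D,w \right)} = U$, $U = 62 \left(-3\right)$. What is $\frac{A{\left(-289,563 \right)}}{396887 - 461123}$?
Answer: $\frac{31}{10706} \approx 0.0028956$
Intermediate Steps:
$U = -186$
$A{\left(D,w \right)} = -186$
$\frac{A{\left(-289,563 \right)}}{396887 - 461123} = - \frac{186}{396887 - 461123} = - \frac{186}{-64236} = \left(-186\right) \left(- \frac{1}{64236}\right) = \frac{31}{10706}$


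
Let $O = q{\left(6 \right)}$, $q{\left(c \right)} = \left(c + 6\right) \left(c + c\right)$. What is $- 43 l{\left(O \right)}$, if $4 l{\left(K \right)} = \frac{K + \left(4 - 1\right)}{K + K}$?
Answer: $- \frac{2107}{384} \approx -5.487$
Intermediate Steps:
$q{\left(c \right)} = 2 c \left(6 + c\right)$ ($q{\left(c \right)} = \left(6 + c\right) 2 c = 2 c \left(6 + c\right)$)
$O = 144$ ($O = 2 \cdot 6 \left(6 + 6\right) = 2 \cdot 6 \cdot 12 = 144$)
$l{\left(K \right)} = \frac{3 + K}{8 K}$ ($l{\left(K \right)} = \frac{\left(K + \left(4 - 1\right)\right) \frac{1}{K + K}}{4} = \frac{\left(K + 3\right) \frac{1}{2 K}}{4} = \frac{\left(3 + K\right) \frac{1}{2 K}}{4} = \frac{\frac{1}{2} \frac{1}{K} \left(3 + K\right)}{4} = \frac{3 + K}{8 K}$)
$- 43 l{\left(O \right)} = - 43 \frac{3 + 144}{8 \cdot 144} = - 43 \cdot \frac{1}{8} \cdot \frac{1}{144} \cdot 147 = \left(-43\right) \frac{49}{384} = - \frac{2107}{384}$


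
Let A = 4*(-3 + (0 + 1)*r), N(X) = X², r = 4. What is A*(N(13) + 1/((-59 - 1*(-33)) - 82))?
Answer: 18251/27 ≈ 675.96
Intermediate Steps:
A = 4 (A = 4*(-3 + (0 + 1)*4) = 4*(-3 + 1*4) = 4*(-3 + 4) = 4*1 = 4)
A*(N(13) + 1/((-59 - 1*(-33)) - 82)) = 4*(13² + 1/((-59 - 1*(-33)) - 82)) = 4*(169 + 1/((-59 + 33) - 82)) = 4*(169 + 1/(-26 - 82)) = 4*(169 + 1/(-108)) = 4*(169 - 1/108) = 4*(18251/108) = 18251/27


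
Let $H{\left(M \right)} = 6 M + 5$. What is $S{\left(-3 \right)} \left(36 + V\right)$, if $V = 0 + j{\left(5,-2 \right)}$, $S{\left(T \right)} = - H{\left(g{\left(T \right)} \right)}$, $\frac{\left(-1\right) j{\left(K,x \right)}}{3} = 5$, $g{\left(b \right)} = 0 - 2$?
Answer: $147$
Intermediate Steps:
$g{\left(b \right)} = -2$
$H{\left(M \right)} = 5 + 6 M$
$j{\left(K,x \right)} = -15$ ($j{\left(K,x \right)} = \left(-3\right) 5 = -15$)
$S{\left(T \right)} = 7$ ($S{\left(T \right)} = - (5 + 6 \left(-2\right)) = - (5 - 12) = \left(-1\right) \left(-7\right) = 7$)
$V = -15$ ($V = 0 - 15 = -15$)
$S{\left(-3 \right)} \left(36 + V\right) = 7 \left(36 - 15\right) = 7 \cdot 21 = 147$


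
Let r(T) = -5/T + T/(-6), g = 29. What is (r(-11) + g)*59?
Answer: 121835/66 ≈ 1846.0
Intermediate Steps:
r(T) = -5/T - T/6 (r(T) = -5/T + T*(-⅙) = -5/T - T/6)
(r(-11) + g)*59 = ((-5/(-11) - ⅙*(-11)) + 29)*59 = ((-5*(-1/11) + 11/6) + 29)*59 = ((5/11 + 11/6) + 29)*59 = (151/66 + 29)*59 = (2065/66)*59 = 121835/66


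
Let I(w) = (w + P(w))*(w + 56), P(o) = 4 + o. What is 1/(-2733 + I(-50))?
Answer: -1/3309 ≈ -0.00030221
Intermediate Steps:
I(w) = (4 + 2*w)*(56 + w) (I(w) = (w + (4 + w))*(w + 56) = (4 + 2*w)*(56 + w))
1/(-2733 + I(-50)) = 1/(-2733 + (224 + 2*(-50)² + 116*(-50))) = 1/(-2733 + (224 + 2*2500 - 5800)) = 1/(-2733 + (224 + 5000 - 5800)) = 1/(-2733 - 576) = 1/(-3309) = -1/3309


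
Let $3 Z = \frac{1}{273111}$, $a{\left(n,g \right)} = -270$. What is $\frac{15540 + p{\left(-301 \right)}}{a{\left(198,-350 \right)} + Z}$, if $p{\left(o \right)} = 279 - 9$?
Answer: $- \frac{12953654730}{221219909} \approx -58.556$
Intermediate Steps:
$p{\left(o \right)} = 270$
$Z = \frac{1}{819333}$ ($Z = \frac{1}{3 \cdot 273111} = \frac{1}{3} \cdot \frac{1}{273111} = \frac{1}{819333} \approx 1.2205 \cdot 10^{-6}$)
$\frac{15540 + p{\left(-301 \right)}}{a{\left(198,-350 \right)} + Z} = \frac{15540 + 270}{-270 + \frac{1}{819333}} = \frac{15810}{- \frac{221219909}{819333}} = 15810 \left(- \frac{819333}{221219909}\right) = - \frac{12953654730}{221219909}$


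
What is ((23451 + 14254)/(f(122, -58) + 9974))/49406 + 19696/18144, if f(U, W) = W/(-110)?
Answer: 170242228784/156816475551 ≈ 1.0856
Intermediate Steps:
f(U, W) = -W/110 (f(U, W) = W*(-1/110) = -W/110)
((23451 + 14254)/(f(122, -58) + 9974))/49406 + 19696/18144 = ((23451 + 14254)/(-1/110*(-58) + 9974))/49406 + 19696/18144 = (37705/(29/55 + 9974))*(1/49406) + 19696*(1/18144) = (37705/(548599/55))*(1/49406) + 1231/1134 = (37705*(55/548599))*(1/49406) + 1231/1134 = (2073775/548599)*(1/49406) + 1231/1134 = 2073775/27104082194 + 1231/1134 = 170242228784/156816475551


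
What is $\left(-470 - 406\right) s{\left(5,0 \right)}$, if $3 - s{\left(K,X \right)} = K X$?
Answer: $-2628$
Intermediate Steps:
$s{\left(K,X \right)} = 3 - K X$
$\left(-470 - 406\right) s{\left(5,0 \right)} = \left(-470 - 406\right) \left(3 - 5 \cdot 0\right) = \left(-470 - 406\right) \left(3 + 0\right) = \left(-470 - 406\right) 3 = \left(-876\right) 3 = -2628$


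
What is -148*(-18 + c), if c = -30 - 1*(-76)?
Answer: -4144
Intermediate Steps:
c = 46 (c = -30 + 76 = 46)
-148*(-18 + c) = -148*(-18 + 46) = -148*28 = -4144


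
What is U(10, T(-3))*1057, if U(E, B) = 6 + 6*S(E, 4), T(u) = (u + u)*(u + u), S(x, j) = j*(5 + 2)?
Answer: 183918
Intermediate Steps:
S(x, j) = 7*j (S(x, j) = j*7 = 7*j)
T(u) = 4*u² (T(u) = (2*u)*(2*u) = 4*u²)
U(E, B) = 174 (U(E, B) = 6 + 6*(7*4) = 6 + 6*28 = 6 + 168 = 174)
U(10, T(-3))*1057 = 174*1057 = 183918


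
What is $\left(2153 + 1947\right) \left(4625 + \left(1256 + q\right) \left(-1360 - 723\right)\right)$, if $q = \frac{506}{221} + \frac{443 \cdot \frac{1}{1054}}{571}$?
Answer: $- \frac{41964015264955950}{3911921} \approx -1.0727 \cdot 10^{10}$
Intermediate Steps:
$q = \frac{17919171}{7823842}$ ($q = 506 \cdot \frac{1}{221} + 443 \cdot \frac{1}{1054} \cdot \frac{1}{571} = \frac{506}{221} + \frac{443}{1054} \cdot \frac{1}{571} = \frac{506}{221} + \frac{443}{601834} = \frac{17919171}{7823842} \approx 2.2903$)
$\left(2153 + 1947\right) \left(4625 + \left(1256 + q\right) \left(-1360 - 723\right)\right) = \left(2153 + 1947\right) \left(4625 + \left(1256 + \frac{17919171}{7823842}\right) \left(-1360 - 723\right)\right) = 4100 \left(4625 + \frac{9844664723}{7823842} \left(-2083\right)\right) = 4100 \left(4625 - \frac{20506436618009}{7823842}\right) = 4100 \left(- \frac{20470251348759}{7823842}\right) = - \frac{41964015264955950}{3911921}$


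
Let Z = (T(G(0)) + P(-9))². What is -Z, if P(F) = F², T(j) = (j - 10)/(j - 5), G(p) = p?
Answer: -6889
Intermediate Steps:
T(j) = (-10 + j)/(-5 + j)
Z = 6889 (Z = ((-10 + 0)/(-5 + 0) + (-9)²)² = (-10/(-5) + 81)² = (-⅕*(-10) + 81)² = (2 + 81)² = 83² = 6889)
-Z = -1*6889 = -6889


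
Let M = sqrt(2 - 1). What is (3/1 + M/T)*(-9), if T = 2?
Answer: -63/2 ≈ -31.500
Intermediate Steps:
M = 1 (M = sqrt(1) = 1)
(3/1 + M/T)*(-9) = (3/1 + 1/2)*(-9) = (3*1 + 1*(1/2))*(-9) = (3 + 1/2)*(-9) = (7/2)*(-9) = -63/2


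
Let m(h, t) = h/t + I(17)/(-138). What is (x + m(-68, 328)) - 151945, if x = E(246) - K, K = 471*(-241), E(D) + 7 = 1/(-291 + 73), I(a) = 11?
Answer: -23707590247/616722 ≈ -38441.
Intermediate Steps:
E(D) = -1527/218 (E(D) = -7 + 1/(-291 + 73) = -7 + 1/(-218) = -7 - 1/218 = -1527/218)
m(h, t) = -11/138 + h/t (m(h, t) = h/t + 11/(-138) = h/t + 11*(-1/138) = h/t - 11/138 = -11/138 + h/t)
K = -113511
x = 24743871/218 (x = -1527/218 - 1*(-113511) = -1527/218 + 113511 = 24743871/218 ≈ 1.1350e+5)
(x + m(-68, 328)) - 151945 = (24743871/218 + (-11/138 - 68/328)) - 151945 = (24743871/218 + (-11/138 - 68*1/328)) - 151945 = (24743871/218 + (-11/138 - 17/82)) - 151945 = (24743871/218 - 812/2829) - 151945 = 70000234043/616722 - 151945 = -23707590247/616722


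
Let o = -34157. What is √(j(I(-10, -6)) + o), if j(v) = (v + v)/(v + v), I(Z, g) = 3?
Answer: 2*I*√8539 ≈ 184.81*I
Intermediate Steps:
j(v) = 1 (j(v) = (2*v)/((2*v)) = (2*v)*(1/(2*v)) = 1)
√(j(I(-10, -6)) + o) = √(1 - 34157) = √(-34156) = 2*I*√8539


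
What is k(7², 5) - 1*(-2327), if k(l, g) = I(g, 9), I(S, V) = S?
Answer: 2332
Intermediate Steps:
k(l, g) = g
k(7², 5) - 1*(-2327) = 5 - 1*(-2327) = 5 + 2327 = 2332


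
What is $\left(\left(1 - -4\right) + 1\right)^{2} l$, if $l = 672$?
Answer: $24192$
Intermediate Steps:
$\left(\left(1 - -4\right) + 1\right)^{2} l = \left(\left(1 - -4\right) + 1\right)^{2} \cdot 672 = \left(\left(1 + 4\right) + 1\right)^{2} \cdot 672 = \left(5 + 1\right)^{2} \cdot 672 = 6^{2} \cdot 672 = 36 \cdot 672 = 24192$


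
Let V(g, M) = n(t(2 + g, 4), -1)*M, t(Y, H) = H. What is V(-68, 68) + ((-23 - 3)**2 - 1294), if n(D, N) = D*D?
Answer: 470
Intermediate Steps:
n(D, N) = D**2
V(g, M) = 16*M (V(g, M) = 4**2*M = 16*M)
V(-68, 68) + ((-23 - 3)**2 - 1294) = 16*68 + ((-23 - 3)**2 - 1294) = 1088 + ((-26)**2 - 1294) = 1088 + (676 - 1294) = 1088 - 618 = 470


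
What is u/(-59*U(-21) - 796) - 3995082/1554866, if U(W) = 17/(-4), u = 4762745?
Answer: -14815217171261/1695581373 ≈ -8737.5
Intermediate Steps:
U(W) = -17/4 (U(W) = 17*(-¼) = -17/4)
u/(-59*U(-21) - 796) - 3995082/1554866 = 4762745/(-59*(-17/4) - 796) - 3995082/1554866 = 4762745/(1003/4 - 796) - 3995082*1/1554866 = 4762745/(-2181/4) - 1997541/777433 = 4762745*(-4/2181) - 1997541/777433 = -19050980/2181 - 1997541/777433 = -14815217171261/1695581373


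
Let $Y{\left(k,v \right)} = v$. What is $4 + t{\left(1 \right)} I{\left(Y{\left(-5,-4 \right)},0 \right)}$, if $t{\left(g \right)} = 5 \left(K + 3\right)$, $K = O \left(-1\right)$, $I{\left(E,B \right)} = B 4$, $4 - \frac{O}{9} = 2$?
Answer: $4$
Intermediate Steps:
$O = 18$ ($O = 36 - 18 = 18$)
$I{\left(E,B \right)} = 4 B$
$K = -18$ ($K = 18 \left(-1\right) = -18$)
$t{\left(g \right)} = -75$ ($t{\left(g \right)} = 5 \left(-18 + 3\right) = 5 \left(-15\right) = -75$)
$4 + t{\left(1 \right)} I{\left(Y{\left(-5,-4 \right)},0 \right)} = 4 - 75 \cdot 4 \cdot 0 = 4 - 0 = 4 + 0 = 4$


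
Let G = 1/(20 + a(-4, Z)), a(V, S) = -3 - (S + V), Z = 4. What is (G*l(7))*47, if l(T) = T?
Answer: 329/17 ≈ 19.353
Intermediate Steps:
a(V, S) = -3 - S - V (a(V, S) = -3 + (-S - V) = -3 - S - V)
G = 1/17 (G = 1/(20 + (-3 - 1*4 - 1*(-4))) = 1/(20 + (-3 - 4 + 4)) = 1/(20 - 3) = 1/17 ≈ 0.058824)
(G*l(7))*47 = ((1/17)*7)*47 = (7/17)*47 = 329/17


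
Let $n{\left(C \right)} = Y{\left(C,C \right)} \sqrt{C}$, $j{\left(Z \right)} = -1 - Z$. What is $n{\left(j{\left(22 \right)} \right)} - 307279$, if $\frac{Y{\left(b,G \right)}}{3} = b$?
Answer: $-307279 - 69 i \sqrt{23} \approx -3.0728 \cdot 10^{5} - 330.91 i$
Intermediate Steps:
$Y{\left(b,G \right)} = 3 b$
$n{\left(C \right)} = 3 C^{\frac{3}{2}}$ ($n{\left(C \right)} = 3 C \sqrt{C} = 3 C^{\frac{3}{2}}$)
$n{\left(j{\left(22 \right)} \right)} - 307279 = 3 \left(-1 - 22\right)^{\frac{3}{2}} - 307279 = 3 \left(-23\right)^{\frac{3}{2}} - 307279 = 3 \left(- 23 i \sqrt{23}\right) - 307279 = - 69 i \sqrt{23} - 307279 = -307279 - 69 i \sqrt{23}$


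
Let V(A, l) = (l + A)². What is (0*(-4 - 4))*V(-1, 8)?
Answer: 0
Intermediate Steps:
V(A, l) = (A + l)²
(0*(-4 - 4))*V(-1, 8) = (0*(-4 - 4))*(-1 + 8)² = (0*(-8))*7² = 0*49 = 0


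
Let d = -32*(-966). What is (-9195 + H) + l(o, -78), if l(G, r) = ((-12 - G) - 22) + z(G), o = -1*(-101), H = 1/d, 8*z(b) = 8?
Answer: -288378047/30912 ≈ -9329.0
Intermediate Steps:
d = 30912
z(b) = 1 (z(b) = (⅛)*8 = 1)
H = 1/30912 ≈ 3.2350e-5
o = 101
l(G, r) = -33 - G (l(G, r) = ((-12 - G) - 22) + 1 = (-34 - G) + 1 = -33 - G)
(-9195 + H) + l(o, -78) = (-9195 + 1/30912) + (-33 - 1*101) = -284235839/30912 + (-33 - 101) = -284235839/30912 - 134 = -288378047/30912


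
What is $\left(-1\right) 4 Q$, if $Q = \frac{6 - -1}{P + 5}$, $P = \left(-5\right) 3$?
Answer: $\frac{14}{5} \approx 2.8$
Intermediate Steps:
$P = -15$
$Q = - \frac{7}{10}$ ($Q = \frac{6 - -1}{-15 + 5} = \frac{6 + \left(-4 + 5\right)}{-10} = \left(6 + 1\right) \left(- \frac{1}{10}\right) = 7 \left(- \frac{1}{10}\right) = - \frac{7}{10} \approx -0.7$)
$\left(-1\right) 4 Q = \left(-1\right) 4 \left(- \frac{7}{10}\right) = \left(-4\right) \left(- \frac{7}{10}\right) = \frac{14}{5}$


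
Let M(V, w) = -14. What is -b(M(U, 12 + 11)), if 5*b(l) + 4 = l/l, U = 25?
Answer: 3/5 ≈ 0.60000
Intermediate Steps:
b(l) = -3/5 (b(l) = -4/5 + (l/l)/5 = -4/5 + (1/5)*1 = -4/5 + 1/5 = -3/5)
-b(M(U, 12 + 11)) = -1*(-3/5) = 3/5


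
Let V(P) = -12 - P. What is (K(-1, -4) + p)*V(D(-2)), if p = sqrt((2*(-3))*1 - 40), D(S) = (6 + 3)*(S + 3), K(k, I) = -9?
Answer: 189 - 21*I*sqrt(46) ≈ 189.0 - 142.43*I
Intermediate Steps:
D(S) = 27 + 9*S (D(S) = 9*(3 + S) = 27 + 9*S)
p = I*sqrt(46) (p = sqrt(-6*1 - 40) = sqrt(-6 - 40) = sqrt(-46) = I*sqrt(46) ≈ 6.7823*I)
(K(-1, -4) + p)*V(D(-2)) = (-9 + I*sqrt(46))*(-12 - (27 + 9*(-2))) = (-9 + I*sqrt(46))*(-12 - (27 - 18)) = (-9 + I*sqrt(46))*(-12 - 1*9) = (-9 + I*sqrt(46))*(-12 - 9) = (-9 + I*sqrt(46))*(-21) = 189 - 21*I*sqrt(46)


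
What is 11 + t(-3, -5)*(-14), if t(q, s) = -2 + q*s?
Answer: -171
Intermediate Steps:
11 + t(-3, -5)*(-14) = 11 + (-2 - 3*(-5))*(-14) = 11 + (-2 + 15)*(-14) = 11 + 13*(-14) = 11 - 182 = -171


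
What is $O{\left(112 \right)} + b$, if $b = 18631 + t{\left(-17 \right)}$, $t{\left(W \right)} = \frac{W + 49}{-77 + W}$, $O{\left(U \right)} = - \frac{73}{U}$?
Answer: $\frac{98068361}{5264} \approx 18630.0$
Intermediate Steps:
$t{\left(W \right)} = \frac{49 + W}{-77 + W}$
$b = \frac{875641}{47}$ ($b = 18631 + \frac{49 - 17}{-77 - 17} = 18631 + \frac{1}{-94} \cdot 32 = 18631 - \frac{16}{47} = \frac{875641}{47} \approx 18631.0$)
$O{\left(112 \right)} + b = - \frac{73}{112} + \frac{875641}{47} = \frac{98068361}{5264}$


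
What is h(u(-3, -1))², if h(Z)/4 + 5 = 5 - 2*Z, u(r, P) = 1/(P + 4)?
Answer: 64/9 ≈ 7.1111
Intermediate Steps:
u(r, P) = 1/(4 + P)
h(Z) = -8*Z (h(Z) = -20 + 4*(5 - 2*Z) = -20 + (20 - 8*Z) = -8*Z)
h(u(-3, -1))² = (-8/(4 - 1))² = (-8/3)² = 64/9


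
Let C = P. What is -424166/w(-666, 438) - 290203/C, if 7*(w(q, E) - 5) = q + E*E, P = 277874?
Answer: -880543507827/53133121162 ≈ -16.572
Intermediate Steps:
C = 277874
w(q, E) = 5 + q/7 + E²/7 (w(q, E) = 5 + (q + E*E)/7 = 5 + (q + E²)/7 = 5 + (q/7 + E²/7) = 5 + q/7 + E²/7)
-424166/w(-666, 438) - 290203/C = -424166/(5 + (⅐)*(-666) + (⅐)*438²) - 290203/277874 = -424166/(5 - 666/7 + (⅐)*191844) - 290203*1/277874 = -424166/(5 - 666/7 + 191844/7) - 290203/277874 = -424166/191213/7 - 290203/277874 = -424166*7/191213 - 290203/277874 = -2969162/191213 - 290203/277874 = -880543507827/53133121162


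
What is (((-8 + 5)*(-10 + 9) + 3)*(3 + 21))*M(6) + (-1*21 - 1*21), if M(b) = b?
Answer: 822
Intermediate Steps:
(((-8 + 5)*(-10 + 9) + 3)*(3 + 21))*M(6) + (-1*21 - 1*21) = (((-8 + 5)*(-10 + 9) + 3)*(3 + 21))*6 + (-1*21 - 1*21) = ((-3*(-1) + 3)*24)*6 + (-21 - 21) = ((3 + 3)*24)*6 - 42 = (6*24)*6 - 42 = 144*6 - 42 = 864 - 42 = 822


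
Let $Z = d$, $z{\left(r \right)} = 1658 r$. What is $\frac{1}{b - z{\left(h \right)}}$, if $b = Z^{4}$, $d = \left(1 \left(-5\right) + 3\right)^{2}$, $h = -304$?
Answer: $\frac{1}{504288} \approx 1.983 \cdot 10^{-6}$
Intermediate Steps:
$d = 4$ ($d = \left(-5 + 3\right)^{2} = \left(-2\right)^{2} = 4$)
$Z = 4$
$b = 256$ ($b = 4^{4} = 256$)
$\frac{1}{b - z{\left(h \right)}} = \frac{1}{256 - 1658 \left(-304\right)} = \frac{1}{256 - -504032} = \frac{1}{256 + 504032} = \frac{1}{504288}$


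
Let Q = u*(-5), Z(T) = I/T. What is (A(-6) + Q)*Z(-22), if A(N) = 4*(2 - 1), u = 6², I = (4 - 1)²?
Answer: 72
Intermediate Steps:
I = 9 (I = 3² = 9)
u = 36
Z(T) = 9/T
A(N) = 4 (A(N) = 4*1 = 4)
Q = -180 (Q = 36*(-5) = -180)
(A(-6) + Q)*Z(-22) = (4 - 180)*(9/(-22)) = -1584*(-1)/22 = -176*(-9/22) = 72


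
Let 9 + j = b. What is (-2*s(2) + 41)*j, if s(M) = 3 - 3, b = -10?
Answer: -779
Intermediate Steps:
j = -19 (j = -9 - 10 = -19)
s(M) = 0
(-2*s(2) + 41)*j = (-2*0 + 41)*(-19) = (0 + 41)*(-19) = 41*(-19) = -779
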